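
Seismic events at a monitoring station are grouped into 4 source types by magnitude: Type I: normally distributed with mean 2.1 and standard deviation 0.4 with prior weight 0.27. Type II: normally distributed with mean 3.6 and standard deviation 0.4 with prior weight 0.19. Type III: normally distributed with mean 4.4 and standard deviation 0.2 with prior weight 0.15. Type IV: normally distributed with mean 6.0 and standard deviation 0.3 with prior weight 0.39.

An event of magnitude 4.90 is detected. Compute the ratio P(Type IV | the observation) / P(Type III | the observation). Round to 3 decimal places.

0.047

Only the two components matter; the odds are (w_i f_i(x)) / (w_j f_j(x)).
Component likelihoods at x = 4.90:
  f_I = (1/(0.4·√(2π)))·exp(−(4.90−2.1)²/(2·0.4²)) = 0.997356·exp(-24.50000) = 2.28368e-11
  f_II = (1/(0.4·√(2π)))·exp(−(4.90−3.6)²/(2·0.4²)) = 0.997356·exp(-5.28125) = 0.00507262
  f_III = (1/(0.2·√(2π)))·exp(−(4.90−4.4)²/(2·0.2²)) = 1.994711·exp(-3.12500) = 0.0876415
  f_IV = (1/(0.3·√(2π)))·exp(−(4.90−6.0)²/(2·0.3²)) = 1.329808·exp(-6.72222) = 0.0016009
Odds = (0.39/0.15) × (0.0016009/0.0876415) = 2.6 × 0.0182665 ≈ 0.047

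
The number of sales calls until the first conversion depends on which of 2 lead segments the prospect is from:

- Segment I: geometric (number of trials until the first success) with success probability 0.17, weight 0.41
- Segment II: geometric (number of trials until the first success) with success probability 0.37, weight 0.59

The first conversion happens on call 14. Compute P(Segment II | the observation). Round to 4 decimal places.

0.0800

The responsibility of component k is P(Z=k) f_k(x) divided by Σ_j P(Z=j) f_j(x).
Component likelihoods at x = 14:
  p_I = 0.17·(1−0.17)^13 = 0.17·0.0887187 = 0.0150822
  p_II = 0.37·(1−0.37)^13 = 0.37·0.00246279 = 0.000911232
Multiply by the mixture weights:
  P(Z=I)·p_I = 0.41 × 0.0150822 = 0.00618369
  P(Z=II)·p_II = 0.59 × 0.000911232 = 0.000537627
Marginal: 0.00618369 + 0.000537627 = 0.00672132
P(Segment II | x) = 0.000537627 / 0.00672132 ≈ 0.0800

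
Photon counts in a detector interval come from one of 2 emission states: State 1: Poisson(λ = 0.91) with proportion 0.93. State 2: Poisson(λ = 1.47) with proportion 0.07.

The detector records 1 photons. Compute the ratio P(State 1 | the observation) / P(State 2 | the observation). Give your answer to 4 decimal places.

14.3984

Only the two components matter; the odds are (P(Z=i) f_i(x)) / (P(Z=j) f_j(x)).
Component likelihoods at x = 1 photons:
  f_1 = 0.366297
  f_2 = 0.33799
0.340656 / 0.0236593 ≈ 14.3984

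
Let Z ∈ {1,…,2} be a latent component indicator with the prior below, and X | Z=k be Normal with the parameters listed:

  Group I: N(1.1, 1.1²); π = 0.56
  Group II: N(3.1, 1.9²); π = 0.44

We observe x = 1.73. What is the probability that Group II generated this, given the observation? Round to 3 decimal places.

0.292

Apply Bayes' rule: the posterior for each component is proportional to its prior times its likelihood at x.
Evaluate each component's likelihood at the observed value:
  p_I = 0.307815
  p_II = 0.161904
Prior × likelihood for each component:
  π_I·p_I = 0.56 × 0.307815 = 0.172376
  π_II·p_II = 0.44 × 0.161904 = 0.0712378
Sum: 0.172376 + 0.0712378 = 0.243614
P(Group II | the observation) = 0.0712378 / 0.243614 ≈ 0.292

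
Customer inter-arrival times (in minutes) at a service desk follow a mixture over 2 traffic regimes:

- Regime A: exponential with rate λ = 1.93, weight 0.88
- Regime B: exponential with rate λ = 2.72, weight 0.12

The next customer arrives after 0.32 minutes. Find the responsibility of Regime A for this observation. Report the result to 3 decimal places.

0.870

The responsibility of component k is π_k f_k(x) divided by Σ_j π_j f_j(x).
Component likelihoods at x = 0.32 minutes:
  f_A = 1.93·e^(−1.93·0.32) = 1.93·e^(−0.6176) = 1.04073
  f_B = 2.72·e^(−2.72·0.32) = 2.72·e^(−0.8704) = 1.13909
Unnormalised posteriors:
  π_A·f_A = 0.88 × 1.04073 = 0.91584
  π_B·f_B = 0.12 × 1.13909 = 0.136691
Marginal: 0.91584 + 0.136691 = 1.05253
P(Regime A | 0.32 minutes) = 0.91584 / 1.05253 ≈ 0.870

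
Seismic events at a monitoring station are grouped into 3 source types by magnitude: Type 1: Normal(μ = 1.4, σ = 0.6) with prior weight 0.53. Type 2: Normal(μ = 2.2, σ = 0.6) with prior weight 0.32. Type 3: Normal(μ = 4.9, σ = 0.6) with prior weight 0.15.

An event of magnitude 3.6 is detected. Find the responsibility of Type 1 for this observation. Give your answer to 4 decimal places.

0.0177

The responsibility of component k is π_k f_k(x) divided by Σ_j π_j f_j(x).
Component likelihoods at x = 3.6:
  p_1 = (1/(0.6·√(2π)))·exp(−(3.6−1.4)²/(2·0.6²)) = 0.664904·exp(-6.72222) = 0.000800451
  p_2 = (1/(0.6·√(2π)))·exp(−(3.6−2.2)²/(2·0.6²)) = 0.664904·exp(-2.72222) = 0.0437031
  p_3 = (1/(0.6·√(2π)))·exp(−(3.6−4.9)²/(2·0.6²)) = 0.664904·exp(-2.34722) = 0.0635877
Unnormalised posteriors:
  π_1·p_1 = 0.53 × 0.000800451 = 0.000424239
  π_2·p_2 = 0.32 × 0.0437031 = 0.013985
  π_3·p_3 = 0.15 × 0.0635877 = 0.00953816
Denominator: 0.000424239 + 0.013985 + 0.00953816 = 0.0239474
So the posterior for Type 1 is 0.000424239 / 0.0239474 ≈ 0.0177.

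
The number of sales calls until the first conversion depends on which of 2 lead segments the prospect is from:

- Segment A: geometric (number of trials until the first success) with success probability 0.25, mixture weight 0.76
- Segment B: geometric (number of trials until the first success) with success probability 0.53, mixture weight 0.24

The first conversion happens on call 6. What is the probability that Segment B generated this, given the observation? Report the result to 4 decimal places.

By Bayes' theorem, P(k | x) = P(Z=k) f_k(x) / Σ_j P(Z=j) f_j(x).
Component likelihoods at x = 6:
  p_A = 0.25·(1−0.25)^5 = 0.25·0.237305 = 0.0593262
  p_B = 0.53·(1−0.53)^5 = 0.53·0.0229345 = 0.0121553
Weight by the priors:
  P(Z=A)·p_A = 0.76 × 0.0593262 = 0.0450879
  P(Z=B)·p_B = 0.24 × 0.0121553 = 0.00291727
Denominator: 0.0450879 + 0.00291727 = 0.0480052
Responsibility of Segment B: 0.00291727 / 0.0480052 ≈ 0.0608

0.0608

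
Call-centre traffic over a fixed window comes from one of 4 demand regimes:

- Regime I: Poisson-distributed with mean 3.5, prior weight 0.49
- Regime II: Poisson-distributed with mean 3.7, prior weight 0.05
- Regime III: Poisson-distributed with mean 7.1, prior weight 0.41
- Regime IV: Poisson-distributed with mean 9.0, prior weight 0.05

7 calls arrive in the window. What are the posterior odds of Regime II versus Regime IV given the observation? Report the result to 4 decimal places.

Since P(k|x) ∝ π_k f_k(x), the posterior odds are π_i f_i(x) / (π_j f_j(x)).
Evaluate each component's likelihood at the observed value:
  f_I = 0.0385492
  f_II = 0.0465685
  f_III = 0.148897
  f_IV = 0.117116
Odds = (0.05/0.05) × (0.0465685/0.117116) = 1 × 0.397626 ≈ 0.3976

0.3976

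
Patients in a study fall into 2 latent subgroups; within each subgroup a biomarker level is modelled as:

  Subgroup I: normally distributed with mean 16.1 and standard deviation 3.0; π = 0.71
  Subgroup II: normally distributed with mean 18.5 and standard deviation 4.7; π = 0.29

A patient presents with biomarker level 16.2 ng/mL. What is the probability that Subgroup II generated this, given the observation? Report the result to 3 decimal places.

0.188

The responsibility of component k is π_k f_k(x) divided by Σ_j π_j f_j(x).
Normal densities:
  f_I = 0.132907
  f_II = 0.0753028
Prior × likelihood for each component:
  π_I·f_I = 0.71 × 0.132907 = 0.0943639
  π_II·f_II = 0.29 × 0.0753028 = 0.0218378
Normaliser: 0.0943639 + 0.0218378 = 0.116202
So the posterior for Subgroup II is 0.0218378 / 0.116202 ≈ 0.188.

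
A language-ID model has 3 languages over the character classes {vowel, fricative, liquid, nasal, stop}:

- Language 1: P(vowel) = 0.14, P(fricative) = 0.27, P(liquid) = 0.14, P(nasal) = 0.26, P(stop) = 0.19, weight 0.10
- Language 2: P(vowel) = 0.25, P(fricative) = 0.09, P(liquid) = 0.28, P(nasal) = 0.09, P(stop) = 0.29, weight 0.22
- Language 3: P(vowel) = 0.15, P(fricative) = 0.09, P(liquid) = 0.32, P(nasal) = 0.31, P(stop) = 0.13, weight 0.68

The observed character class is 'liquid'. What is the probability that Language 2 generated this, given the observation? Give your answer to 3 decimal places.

0.210

P(component k | x) = P(Z=k)·f_k(x) / marginal(x), where marginal(x) = Σ_j P(Z=j)·f_j(x).
Component likelihoods at x = 'liquid':
  L_1 = P(liquid | comp) = 0.14
  L_2 = P(liquid | comp) = 0.28
  L_3 = P(liquid | comp) = 0.32
Unnormalised posteriors:
  P(Z=1)·L_1 = 0.10 × 0.14 = 0.014
  P(Z=2)·L_2 = 0.22 × 0.28 = 0.0616
  P(Z=3)·L_3 = 0.68 × 0.32 = 0.2176
Evidence: 0.014 + 0.0616 + 0.2176 = 0.2932
P(Language 2 | data) = 0.0616 / 0.2932 ≈ 0.210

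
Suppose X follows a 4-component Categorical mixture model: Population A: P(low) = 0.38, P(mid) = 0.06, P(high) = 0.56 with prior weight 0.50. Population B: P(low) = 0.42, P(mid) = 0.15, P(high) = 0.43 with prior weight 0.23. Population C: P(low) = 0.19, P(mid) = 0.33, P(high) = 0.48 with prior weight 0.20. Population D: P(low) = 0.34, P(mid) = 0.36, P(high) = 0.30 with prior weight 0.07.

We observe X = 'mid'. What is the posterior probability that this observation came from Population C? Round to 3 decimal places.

P(component k | x) = π_k·f_k(x) / marginal(x), where marginal(x) = Σ_j π_j·f_j(x).
Component likelihoods at x = 'mid':
  f_A = P(mid | comp) = 0.06
  f_B = P(mid | comp) = 0.15
  f_C = P(mid | comp) = 0.33
  f_D = P(mid | comp) = 0.36
Prior × likelihood for each component:
  π_A·f_A = 0.50 × 0.06 = 0.03
  π_B·f_B = 0.23 × 0.15 = 0.0345
  π_C·f_C = 0.20 × 0.33 = 0.066
  π_D·f_D = 0.07 × 0.36 = 0.0252
Marginal: 0.03 + 0.0345 + 0.066 + 0.0252 = 0.1557
So the posterior for Population C is 0.066 / 0.1557 ≈ 0.424.

0.424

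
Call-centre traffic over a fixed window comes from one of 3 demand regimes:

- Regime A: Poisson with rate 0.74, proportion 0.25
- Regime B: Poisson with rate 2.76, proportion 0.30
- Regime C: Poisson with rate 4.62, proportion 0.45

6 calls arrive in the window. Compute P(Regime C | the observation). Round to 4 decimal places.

Posterior ∝ prior × likelihood, so P(k | x) ∝ π_k f_k(x); normalise over all components.
Poisson probabilities:
  p_A = 0.000108813
  p_B = 0.038857
  p_C = 0.13307
Unnormalised posteriors:
  π_A·p_A = 0.25 × 0.000108813 = 2.72032e-05
  π_B·p_B = 0.30 × 0.038857 = 0.0116571
  π_C·p_C = 0.45 × 0.13307 = 0.0598813
Evidence: 2.72032e-05 + 0.0116571 + 0.0598813 = 0.0715656
P(Regime C | data) ≈ 0.8367

0.8367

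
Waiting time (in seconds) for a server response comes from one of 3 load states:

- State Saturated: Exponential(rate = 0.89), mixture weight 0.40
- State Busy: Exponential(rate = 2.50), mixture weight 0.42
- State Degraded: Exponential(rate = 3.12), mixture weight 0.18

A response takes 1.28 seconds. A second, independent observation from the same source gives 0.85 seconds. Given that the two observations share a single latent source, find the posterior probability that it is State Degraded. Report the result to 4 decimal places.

0.0364

By Bayes' theorem, P(k | x) = w_k f_k(x) / Σ_j w_j f_j(x).
Since both observations come from the same component, the likelihood for component k is f_k(x₁)·f_k(x₂).
  L_Saturated = [0.89·e^(−0.89·1.28) = 0.89·e^(−1.1392) = 0.284867] × [0.417682] = 0.118984
  L_Busy = [2.50·e^(−2.50·1.28) = 2.50·e^(−3.2000) = 0.101906] × [0.298582] = 0.0304272
  L_Degraded = [3.12·e^(−3.12·1.28) = 3.12·e^(−3.9936) = 0.0575117] × [0.219991] = 0.0126521
Weight by the priors:
  w_Saturated·L_Saturated = 0.40 × 0.118984 = 0.0475935
  w_Busy·L_Busy = 0.42 × 0.0304272 = 0.0127794
  w_Degraded·L_Degraded = 0.18 × 0.0126521 = 0.00227737
Sum: 0.0475935 + 0.0127794 + 0.00227737 = 0.0626503
So the posterior for State Degraded is 0.00227737 / 0.0626503 ≈ 0.0364.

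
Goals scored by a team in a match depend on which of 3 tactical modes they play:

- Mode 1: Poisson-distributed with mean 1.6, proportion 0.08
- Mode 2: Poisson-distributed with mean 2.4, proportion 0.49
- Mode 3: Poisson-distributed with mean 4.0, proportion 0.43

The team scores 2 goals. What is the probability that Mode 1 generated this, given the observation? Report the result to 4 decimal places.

0.0977

By Bayes' theorem, P(k | x) = π_k f_k(x) / Σ_j π_j f_j(x).
Component likelihoods at x = 2 goals:
  p_1 = 0.258428
  p_2 = 0.261268
  p_3 = 0.146525
Unnormalised posteriors:
  π_1·p_1 = 0.08 × 0.258428 = 0.0206742
  π_2·p_2 = 0.49 × 0.261268 = 0.128021
  π_3·p_3 = 0.43 × 0.146525 = 0.0630058
Evidence: 0.0206742 + 0.128021 + 0.0630058 = 0.211701
P(Mode 1 | the observation) ≈ 0.0977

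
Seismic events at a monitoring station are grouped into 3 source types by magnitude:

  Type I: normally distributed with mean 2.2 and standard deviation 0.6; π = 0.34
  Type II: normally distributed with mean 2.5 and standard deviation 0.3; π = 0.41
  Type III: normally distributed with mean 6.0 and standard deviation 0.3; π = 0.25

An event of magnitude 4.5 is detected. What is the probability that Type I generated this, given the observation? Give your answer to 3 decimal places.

P(component k | x) = P(Z=k)·f_k(x) / marginal(x), where marginal(x) = Σ_j P(Z=j)·f_j(x).
Component likelihoods at x = 4.5:
  p_I = (1/(0.6·√(2π)))·exp(−(4.5−2.2)²/(2·0.6²)) = 0.664904·exp(-7.34722) = 0.000428451
  p_II = (1/(0.3·√(2π)))·exp(−(4.5−2.5)²/(2·0.3²)) = 1.329808·exp(-22.22222) = 2.9703e-10
  p_III = (1/(0.3·√(2π)))·exp(−(4.5−6.0)²/(2·0.3²)) = 1.329808·exp(-12.50000) = 4.95573e-06
Multiply by the mixture weights:
  P(Z=I)·p_I = 0.34 × 0.000428451 = 0.000145673
  P(Z=II)·p_II = 0.41 × 2.9703e-10 = 1.21782e-10
  P(Z=III)·p_III = 0.25 × 4.95573e-06 = 1.23893e-06
Sum: 0.000145673 + 1.21782e-10 + 1.23893e-06 = 0.000146912
P(Type I | data) = 0.000145673 / 0.000146912 ≈ 0.992

0.992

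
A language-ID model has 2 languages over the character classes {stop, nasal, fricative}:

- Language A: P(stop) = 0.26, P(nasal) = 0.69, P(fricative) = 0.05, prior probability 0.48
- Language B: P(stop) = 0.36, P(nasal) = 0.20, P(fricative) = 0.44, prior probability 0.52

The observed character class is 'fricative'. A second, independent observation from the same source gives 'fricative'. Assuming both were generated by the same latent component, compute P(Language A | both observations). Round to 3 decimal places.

0.012

Apply Bayes' rule: the posterior for each component is proportional to its prior times its likelihood at x.
Since both observations come from the same component, the likelihood for component k is f_k(x₁)·f_k(x₂).
  f_A = [0.05] × [0.05] = 0.0025
  f_B = [0.44] × [0.44] = 0.1936
Weight by the priors:
  π_A·f_A = 0.48 × 0.0025 = 0.0012
  π_B·f_B = 0.52 × 0.1936 = 0.100672
Sum: 0.0012 + 0.100672 = 0.101872
Responsibility of Language A: 0.0012 / 0.101872 ≈ 0.012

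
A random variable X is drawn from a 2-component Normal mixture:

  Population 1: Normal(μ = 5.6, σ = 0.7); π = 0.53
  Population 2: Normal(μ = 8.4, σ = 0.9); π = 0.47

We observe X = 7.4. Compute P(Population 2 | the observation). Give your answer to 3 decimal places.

Apply Bayes' rule: the posterior for each component is proportional to its prior times its likelihood at x.
Evaluate each component's likelihood at the observed value:
  f_1 = 0.0208921
  f_2 = 0.239103
Multiply by the mixture weights:
  P(Z=1)·f_1 = 0.53 × 0.0208921 = 0.0110728
  P(Z=2)·f_2 = 0.47 × 0.239103 = 0.112378
Sum: 0.0110728 + 0.112378 = 0.123451
P(Population 2 | 7.4) ≈ 0.910

0.910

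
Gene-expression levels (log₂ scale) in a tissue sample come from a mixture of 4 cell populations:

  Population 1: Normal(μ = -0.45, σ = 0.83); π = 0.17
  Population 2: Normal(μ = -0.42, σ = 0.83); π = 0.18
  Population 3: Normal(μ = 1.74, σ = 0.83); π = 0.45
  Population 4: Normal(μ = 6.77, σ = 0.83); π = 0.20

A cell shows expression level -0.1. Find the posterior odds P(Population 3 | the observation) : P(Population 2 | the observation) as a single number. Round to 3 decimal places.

0.231

Only the two components matter; the odds are (π_i f_i(x)) / (π_j f_j(x)).
Normal densities:
  p_1 = 0.439763
  p_2 = 0.446226
  p_3 = 0.0411777
  p_4 = 6.38206e-16
Posterior odds = (π_3·p_3) / (π_2·p_2) = (0.45·0.0411777) / (0.18·0.446226) = 0.0185299 / 0.0803206 ≈ 0.231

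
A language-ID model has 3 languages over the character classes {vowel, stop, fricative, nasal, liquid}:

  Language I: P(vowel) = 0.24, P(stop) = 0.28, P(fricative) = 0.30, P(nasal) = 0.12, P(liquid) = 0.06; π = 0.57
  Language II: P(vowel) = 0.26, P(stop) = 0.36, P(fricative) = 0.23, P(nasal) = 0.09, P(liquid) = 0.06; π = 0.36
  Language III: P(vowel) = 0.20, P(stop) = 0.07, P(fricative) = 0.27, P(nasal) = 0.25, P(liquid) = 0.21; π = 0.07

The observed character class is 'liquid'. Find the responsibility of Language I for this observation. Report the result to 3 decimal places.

0.485

The responsibility of component k is P(Z=k) f_k(x) divided by Σ_j P(Z=j) f_j(x).
Categorical probabilities:
  p_I = 0.06
  p_II = 0.06
  p_III = 0.21
Prior × likelihood for each component:
  P(Z=I)·p_I = 0.57 × 0.06 = 0.0342
  P(Z=II)·p_II = 0.36 × 0.06 = 0.0216
  P(Z=III)·p_III = 0.07 × 0.21 = 0.0147
Marginal: 0.0342 + 0.0216 + 0.0147 = 0.0705
P(Language I | x) = 0.0342 / 0.0705 ≈ 0.485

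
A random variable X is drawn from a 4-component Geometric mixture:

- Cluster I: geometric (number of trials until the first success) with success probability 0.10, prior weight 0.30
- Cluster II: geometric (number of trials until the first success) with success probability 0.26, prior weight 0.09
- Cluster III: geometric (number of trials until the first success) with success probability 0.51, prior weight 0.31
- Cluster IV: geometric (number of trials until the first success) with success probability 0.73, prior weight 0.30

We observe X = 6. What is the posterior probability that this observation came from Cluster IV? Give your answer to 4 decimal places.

0.0113

By Bayes' theorem, P(k | x) = P(Z=k) f_k(x) / Σ_j P(Z=j) f_j(x).
Evaluate each component's likelihood at the observed value:
  f_I = 0.059049
  f_II = 0.0576942
  f_III = 0.0144062
  f_IV = 0.00104747
Multiply by the mixture weights:
  P(Z=I)·f_I = 0.30 × 0.059049 = 0.0177147
  P(Z=II)·f_II = 0.09 × 0.0576942 = 0.00519248
  P(Z=III)·f_III = 0.31 × 0.0144062 = 0.00446593
  P(Z=IV)·f_IV = 0.30 × 0.00104747 = 0.000314241
Sum: 0.0177147 + 0.00519248 + 0.00446593 + 0.000314241 = 0.0276874
Responsibility of Cluster IV: 0.000314241 / 0.0276874 ≈ 0.0113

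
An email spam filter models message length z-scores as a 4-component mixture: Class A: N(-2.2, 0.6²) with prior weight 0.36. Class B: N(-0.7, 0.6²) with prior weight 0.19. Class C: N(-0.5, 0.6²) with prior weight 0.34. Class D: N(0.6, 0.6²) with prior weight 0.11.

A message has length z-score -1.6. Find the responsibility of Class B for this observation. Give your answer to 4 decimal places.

0.1796

P(component k | x) = π_k·f_k(x) / marginal(x), where marginal(x) = Σ_j π_j·f_j(x).
Component likelihoods at x = -1.6:
  f_A = 0.403285
  f_B = 0.215863
  f_C = 0.123852
  f_D = 0.000800451
Unnormalised posteriors:
  π_A·f_A = 0.36 × 0.403285 = 0.145182
  π_B·f_B = 0.19 × 0.215863 = 0.0410139
  π_C·f_C = 0.34 × 0.123852 = 0.0421097
  π_D·f_D = 0.11 × 0.000800451 = 8.80496e-05
Evidence: 0.145182 + 0.0410139 + 0.0421097 + 8.80496e-05 = 0.228394
Responsibility of Class B: 0.0410139 / 0.228394 ≈ 0.1796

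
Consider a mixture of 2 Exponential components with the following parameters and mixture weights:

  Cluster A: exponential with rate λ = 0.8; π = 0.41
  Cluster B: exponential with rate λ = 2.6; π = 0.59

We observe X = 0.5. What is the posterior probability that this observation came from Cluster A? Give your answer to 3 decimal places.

0.345

By Bayes' theorem, P(k | x) = P(Z=k) f_k(x) / Σ_j P(Z=j) f_j(x).
Component likelihoods at x = 0.5:
  f_A = 0.8·e^(−0.8·0.5) = 0.8·e^(−0.4000) = 0.536256
  f_B = 2.6·e^(−2.6·0.5) = 2.6·e^(−1.3000) = 0.708583
Unnormalised posteriors:
  P(Z=A)·f_A = 0.41 × 0.536256 = 0.219865
  P(Z=B)·f_B = 0.59 × 0.708583 = 0.418064
Sum: 0.219865 + 0.418064 = 0.637929
P(Cluster A | data) = 0.219865 / 0.637929 ≈ 0.345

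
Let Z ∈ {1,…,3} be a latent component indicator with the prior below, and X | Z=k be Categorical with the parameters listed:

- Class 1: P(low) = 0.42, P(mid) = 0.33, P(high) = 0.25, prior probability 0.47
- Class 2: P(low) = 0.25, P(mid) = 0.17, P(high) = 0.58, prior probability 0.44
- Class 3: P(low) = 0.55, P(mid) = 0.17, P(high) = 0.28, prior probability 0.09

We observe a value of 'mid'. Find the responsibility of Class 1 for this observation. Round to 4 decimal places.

0.6325

P(component k | x) = π_k·f_k(x) / marginal(x), where marginal(x) = Σ_j π_j·f_j(x).
Evaluate each component's likelihood at the observed value:
  p_1 = P(mid | comp) = 0.33
  p_2 = P(mid | comp) = 0.17
  p_3 = P(mid | comp) = 0.17
Multiply by the mixture weights:
  π_1·p_1 = 0.47 × 0.33 = 0.1551
  π_2·p_2 = 0.44 × 0.17 = 0.0748
  π_3·p_3 = 0.09 × 0.17 = 0.0153
Normaliser: 0.1551 + 0.0748 + 0.0153 = 0.2452
So the posterior for Class 1 is 0.1551 / 0.2452 ≈ 0.6325.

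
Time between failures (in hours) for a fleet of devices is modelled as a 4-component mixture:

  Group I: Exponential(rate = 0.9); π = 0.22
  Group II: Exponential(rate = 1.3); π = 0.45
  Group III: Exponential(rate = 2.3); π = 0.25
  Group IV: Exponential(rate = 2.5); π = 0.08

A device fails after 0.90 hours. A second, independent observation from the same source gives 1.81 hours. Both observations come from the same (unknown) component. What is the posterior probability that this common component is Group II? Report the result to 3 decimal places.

0.545

Posterior ∝ prior × likelihood, so P(k | x) ∝ P(Z=k) f_k(x); normalise over all components.
Since both observations come from the same component, the likelihood for component k is f_k(x₁)·f_k(x₂).
  f_I = [0.9·e^(−0.9·0.90) = 0.9·e^(−0.8100) = 0.400372] × [0.176513] = 0.0706709
  f_II = [1.3·e^(−1.3·0.90) = 1.3·e^(−1.1700) = 0.403477] × [0.123609] = 0.0498732
  f_III = [2.3·e^(−2.3·0.90) = 2.3·e^(−2.0700) = 0.290227] × [0.0357899] = 0.0103872
  f_IV = [2.5·e^(−2.5·0.90) = 2.5·e^(−2.2500) = 0.263498] × [0.0270868] = 0.00713732
Prior × likelihood for each component:
  P(Z=I)·f_I = 0.22 × 0.0706709 = 0.0155476
  P(Z=II)·f_II = 0.45 × 0.0498732 = 0.0224429
  P(Z=III)·f_III = 0.25 × 0.0103872 = 0.0025968
  P(Z=IV)·f_IV = 0.08 × 0.00713732 = 0.000570985
Normaliser: 0.0155476 + 0.0224429 + 0.0025968 + 0.000570985 = 0.0411583
P(Group II | x₁, x₂) = 0.0224429 / 0.0411583 ≈ 0.545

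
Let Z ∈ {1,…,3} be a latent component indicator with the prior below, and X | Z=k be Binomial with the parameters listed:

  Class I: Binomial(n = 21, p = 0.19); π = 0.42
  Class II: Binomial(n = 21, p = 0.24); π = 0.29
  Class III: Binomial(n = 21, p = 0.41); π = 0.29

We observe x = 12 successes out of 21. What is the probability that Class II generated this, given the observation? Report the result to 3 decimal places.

0.016

By Bayes' theorem, P(k | x) = P(Z=k) f_k(x) / Σ_j P(Z=j) f_j(x).
Component likelihoods at x = 12 successes out of 21:
  f_I = C(21,12)·0.19^12·0.81^9 = 293930·2.21331e-09·0.150095 = 9.76455e-05
  f_II = C(21,12)·0.24^12·0.76^9 = 293930·3.65203e-08·0.0845906 = 0.000908032
  f_III = C(21,12)·0.41^12·0.59^9 = 293930·2.25635e-05·0.008663 = 0.0574537
Multiply by the mixture weights:
  P(Z=I)·f_I = 0.42 × 9.76455e-05 = 4.10111e-05
  P(Z=II)·f_II = 0.29 × 0.000908032 = 0.000263329
  P(Z=III)·f_III = 0.29 × 0.0574537 = 0.0166616
Sum: 4.10111e-05 + 0.000263329 + 0.0166616 = 0.0169659
P(Class II | x) ≈ 0.016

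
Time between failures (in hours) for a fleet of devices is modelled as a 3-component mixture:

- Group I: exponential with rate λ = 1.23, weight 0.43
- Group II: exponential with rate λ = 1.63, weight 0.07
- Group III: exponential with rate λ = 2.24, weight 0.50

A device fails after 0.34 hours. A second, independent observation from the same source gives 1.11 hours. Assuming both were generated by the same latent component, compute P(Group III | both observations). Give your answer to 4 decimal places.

0.4346

By Bayes' theorem, P(k | x) = w_k f_k(x) / Σ_j w_j f_j(x).
Since both observations come from the same component, the likelihood for component k is f_k(x₁)·f_k(x₂).
  L_I = [0.809624] × [0.314024] = 0.254241
  L_II = [0.936487] × [0.266943] = 0.249989
  L_III = [1.0459] × [0.186388] = 0.194943
Unnormalised posteriors:
  w_I·L_I = 0.43 × 0.254241 = 0.109324
  w_II·L_II = 0.07 × 0.249989 = 0.0174992
  w_III·L_III = 0.50 × 0.194943 = 0.0974715
Normaliser: 0.109324 + 0.0174992 + 0.0974715 = 0.224294
Responsibility of Group III: 0.0974715 / 0.224294 ≈ 0.4346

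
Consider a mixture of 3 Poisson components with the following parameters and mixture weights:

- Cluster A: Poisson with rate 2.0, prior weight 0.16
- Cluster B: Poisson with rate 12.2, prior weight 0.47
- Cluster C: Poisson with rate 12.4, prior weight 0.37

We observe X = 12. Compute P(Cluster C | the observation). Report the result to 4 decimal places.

0.4393

Posterior ∝ prior × likelihood, so P(k | x) ∝ w_k f_k(x); normalise over all components.
Component likelihoods at x = 12:
  L_A = e^(−2.0)·2.0^12/12! = 1.15727e-06
  L_B = e^(−12.2)·12.2^12/12! = 0.11418
  L_C = e^(−12.4)·12.4^12/12! = 0.113624
Multiply by the mixture weights:
  w_A·L_A = 0.16 × 1.15727e-06 = 1.85163e-07
  w_B·L_B = 0.47 × 0.11418 = 0.0536644
  w_C·L_C = 0.37 × 0.113624 = 0.042041
Denominator: 1.85163e-07 + 0.0536644 + 0.042041 = 0.0957056
P(Cluster C | the observation) ≈ 0.4393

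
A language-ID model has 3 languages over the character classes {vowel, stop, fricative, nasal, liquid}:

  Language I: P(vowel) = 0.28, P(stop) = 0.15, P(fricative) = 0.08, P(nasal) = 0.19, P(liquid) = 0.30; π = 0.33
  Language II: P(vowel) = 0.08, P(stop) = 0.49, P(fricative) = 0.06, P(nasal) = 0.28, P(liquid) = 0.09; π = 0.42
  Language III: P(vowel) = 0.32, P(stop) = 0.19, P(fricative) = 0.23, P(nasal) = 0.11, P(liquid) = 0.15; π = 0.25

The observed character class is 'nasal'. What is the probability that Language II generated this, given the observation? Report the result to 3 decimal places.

The responsibility of component k is π_k f_k(x) divided by Σ_j π_j f_j(x).
Categorical probabilities:
  L_I = P(nasal | comp) = 0.19
  L_II = P(nasal | comp) = 0.28
  L_III = P(nasal | comp) = 0.11
Prior × likelihood for each component:
  π_I·L_I = 0.33 × 0.19 = 0.0627
  π_II·L_II = 0.42 × 0.28 = 0.1176
  π_III·L_III = 0.25 × 0.11 = 0.0275
Normaliser: 0.0627 + 0.1176 + 0.0275 = 0.2078
P(Language II | x) ≈ 0.566

0.566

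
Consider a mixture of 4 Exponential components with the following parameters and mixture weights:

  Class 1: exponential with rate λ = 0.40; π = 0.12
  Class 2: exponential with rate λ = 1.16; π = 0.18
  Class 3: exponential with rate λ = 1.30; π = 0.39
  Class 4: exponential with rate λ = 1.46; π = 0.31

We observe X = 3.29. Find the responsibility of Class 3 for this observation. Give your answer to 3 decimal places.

0.249

The responsibility of component k is P(Z=k) f_k(x) divided by Σ_j P(Z=j) f_j(x).
Component likelihoods at x = 3.29:
  f_1 = 0.40·e^(−0.40·3.29) = 0.40·e^(−1.3160) = 0.107282
  f_2 = 1.16·e^(−1.16·3.29) = 1.16·e^(−3.8164) = 0.025528
  f_3 = 1.30·e^(−1.30·3.29) = 1.30·e^(−4.2770) = 0.0180495
  f_4 = 1.46·e^(−1.46·3.29) = 1.46·e^(−4.8034) = 0.0119746
Multiply by the mixture weights:
  P(Z=1)·f_1 = 0.12 × 0.107282 = 0.0128739
  P(Z=2)·f_2 = 0.18 × 0.025528 = 0.00459504
  P(Z=3)·f_3 = 0.39 × 0.0180495 = 0.00703932
  P(Z=4)·f_4 = 0.31 × 0.0119746 = 0.00371214
Denominator: 0.0128739 + 0.00459504 + 0.00703932 + 0.00371214 = 0.0282204
So the posterior for Class 3 is 0.00703932 / 0.0282204 ≈ 0.249.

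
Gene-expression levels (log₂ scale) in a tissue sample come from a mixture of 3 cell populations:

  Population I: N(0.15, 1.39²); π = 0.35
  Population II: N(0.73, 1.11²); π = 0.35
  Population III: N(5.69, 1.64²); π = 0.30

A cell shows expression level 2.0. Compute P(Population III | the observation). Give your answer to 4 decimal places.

0.0516

By Bayes' theorem, P(k | x) = π_k f_k(x) / Σ_j π_j f_j(x).
Component likelihoods at x = 2.0:
  p_I = 0.11837
  p_II = 0.186779
  p_III = 0.0193534
Prior × likelihood for each component:
  π_I·p_I = 0.35 × 0.11837 = 0.0414296
  π_II·p_II = 0.35 × 0.186779 = 0.0653725
  π_III·p_III = 0.30 × 0.0193534 = 0.00580603
Denominator: 0.0414296 + 0.0653725 + 0.00580603 = 0.112608
P(Population III | data) = 0.00580603 / 0.112608 ≈ 0.0516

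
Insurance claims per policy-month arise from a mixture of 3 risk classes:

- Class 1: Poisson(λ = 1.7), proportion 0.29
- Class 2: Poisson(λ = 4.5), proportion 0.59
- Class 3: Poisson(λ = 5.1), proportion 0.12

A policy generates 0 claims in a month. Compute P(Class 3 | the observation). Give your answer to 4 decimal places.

P(component k | x) = P(Z=k)·f_k(x) / marginal(x), where marginal(x) = Σ_j P(Z=j)·f_j(x).
Evaluate each component's likelihood at the observed value:
  p_1 = 0.182684
  p_2 = 0.011109
  p_3 = 0.00609675
Prior × likelihood for each component:
  P(Z=1)·p_1 = 0.29 × 0.182684 = 0.0529782
  P(Z=2)·p_2 = 0.59 × 0.011109 = 0.00655431
  P(Z=3)·p_3 = 0.12 × 0.00609675 = 0.00073161
Evidence: 0.0529782 + 0.00655431 + 0.00073161 = 0.0602641
Responsibility of Class 3: 0.00073161 / 0.0602641 ≈ 0.0121

0.0121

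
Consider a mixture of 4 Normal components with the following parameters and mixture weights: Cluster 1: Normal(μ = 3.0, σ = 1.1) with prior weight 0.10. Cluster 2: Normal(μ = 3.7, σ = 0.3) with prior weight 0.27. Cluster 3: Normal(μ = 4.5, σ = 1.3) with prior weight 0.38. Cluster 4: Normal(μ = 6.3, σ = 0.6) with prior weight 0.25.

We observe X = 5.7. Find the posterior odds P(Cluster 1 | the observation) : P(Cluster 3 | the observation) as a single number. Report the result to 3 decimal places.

0.023

Posterior odds = (π_i f_i(x)) / (π_j f_j(x)); the normalising sum cancels.
Evaluate each component's likelihood at the observed value:
  p_1 = (1/(1.1·√(2π)))·exp(−(5.7−3.0)²/(2·1.1²)) = 0.362675·exp(-3.01240) = 0.0178341
  p_2 = (1/(0.3·√(2π)))·exp(−(5.7−3.7)²/(2·0.3²)) = 1.329808·exp(-22.22222) = 2.9703e-10
  p_3 = (1/(1.3·√(2π)))·exp(−(5.7−4.5)²/(2·1.3²)) = 0.306879·exp(-0.42604) = 0.20042
  p_4 = (1/(0.6·√(2π)))·exp(−(5.7−6.3)²/(2·0.6²)) = 0.664904·exp(-0.50000) = 0.403285
0.00178341 / 0.0761597 ≈ 0.023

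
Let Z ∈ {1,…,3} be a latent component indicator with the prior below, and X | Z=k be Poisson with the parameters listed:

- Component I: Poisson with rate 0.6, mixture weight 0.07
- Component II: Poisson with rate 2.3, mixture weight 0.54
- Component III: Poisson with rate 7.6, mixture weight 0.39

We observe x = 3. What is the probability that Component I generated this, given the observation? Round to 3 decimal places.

0.011

By Bayes' theorem, P(k | x) = π_k f_k(x) / Σ_j π_j f_j(x).
Evaluate each component's likelihood at the observed value:
  f_I = 0.0197572
  f_II = 0.203308
  f_III = 0.0366144
Weight by the priors:
  π_I·f_I = 0.07 × 0.0197572 = 0.00138301
  π_II·f_II = 0.54 × 0.203308 = 0.109786
  π_III·f_III = 0.39 × 0.0366144 = 0.0142796
Sum: 0.00138301 + 0.109786 + 0.0142796 = 0.125449
Responsibility of Component I: 0.00138301 / 0.125449 ≈ 0.011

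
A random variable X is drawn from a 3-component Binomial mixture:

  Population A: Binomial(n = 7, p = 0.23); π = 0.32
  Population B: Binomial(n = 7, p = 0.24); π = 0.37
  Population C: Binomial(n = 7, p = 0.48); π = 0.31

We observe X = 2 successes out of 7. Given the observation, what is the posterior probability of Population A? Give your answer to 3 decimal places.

0.361

P(component k | x) = P(Z=k)·f_k(x) / marginal(x), where marginal(x) = Σ_j P(Z=j)·f_j(x).
Evaluate each component's likelihood at the observed value:
  p_A = 0.300697
  p_B = 0.306697
  p_C = 0.183958
Weight by the priors:
  P(Z=A)·p_A = 0.32 × 0.300697 = 0.0962229
  P(Z=B)·p_B = 0.37 × 0.306697 = 0.113478
  P(Z=C)·p_C = 0.31 × 0.183958 = 0.057027
Marginal: 0.0962229 + 0.113478 + 0.057027 = 0.266728
P(Population A | 2 successes out of 7) = 0.0962229 / 0.266728 ≈ 0.361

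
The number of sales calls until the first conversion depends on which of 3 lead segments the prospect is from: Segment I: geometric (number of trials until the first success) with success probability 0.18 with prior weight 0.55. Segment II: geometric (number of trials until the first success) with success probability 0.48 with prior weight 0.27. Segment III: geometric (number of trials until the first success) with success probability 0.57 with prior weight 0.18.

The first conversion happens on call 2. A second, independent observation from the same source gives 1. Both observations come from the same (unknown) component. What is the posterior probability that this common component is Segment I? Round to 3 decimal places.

The responsibility of component k is w_k f_k(x) divided by Σ_j w_j f_j(x).
Since both observations come from the same component, the likelihood for component k is f_k(x₁)·f_k(x₂).
  p_I = [0.18·(1−0.18)^1 = 0.18·0.82 = 0.1476] × [0.18] = 0.026568
  p_II = [0.48·(1−0.48)^1 = 0.48·0.52 = 0.2496] × [0.48] = 0.119808
  p_III = [0.57·(1−0.57)^1 = 0.57·0.43 = 0.2451] × [0.57] = 0.139707
Prior × likelihood for each component:
  w_I·p_I = 0.55 × 0.026568 = 0.0146124
  w_II·p_II = 0.27 × 0.119808 = 0.0323482
  w_III·p_III = 0.18 × 0.139707 = 0.0251473
Sum: 0.0146124 + 0.0323482 + 0.0251473 = 0.0721078
So the posterior for Segment I is 0.0146124 / 0.0721078 ≈ 0.203.

0.203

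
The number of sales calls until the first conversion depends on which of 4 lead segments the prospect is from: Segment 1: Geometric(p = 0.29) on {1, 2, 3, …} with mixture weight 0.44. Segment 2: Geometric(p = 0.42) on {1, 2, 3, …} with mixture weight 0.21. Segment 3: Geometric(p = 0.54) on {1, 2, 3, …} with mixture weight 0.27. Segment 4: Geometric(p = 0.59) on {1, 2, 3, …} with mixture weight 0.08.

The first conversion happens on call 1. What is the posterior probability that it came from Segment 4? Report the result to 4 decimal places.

0.1155

P(component k | x) = π_k·f_k(x) / marginal(x), where marginal(x) = Σ_j π_j·f_j(x).
Geometric probabilities:
  p_1 = 0.29·(1−0.29)^0 = 0.29·1 = 0.29
  p_2 = 0.42·(1−0.42)^0 = 0.42·1 = 0.42
  p_3 = 0.54·(1−0.54)^0 = 0.54·1 = 0.54
  p_4 = 0.59·(1−0.59)^0 = 0.59·1 = 0.59
Unnormalised posteriors:
  π_1·p_1 = 0.44 × 0.29 = 0.1276
  π_2·p_2 = 0.21 × 0.42 = 0.0882
  π_3·p_3 = 0.27 × 0.54 = 0.1458
  π_4·p_4 = 0.08 × 0.59 = 0.0472
Marginal: 0.1276 + 0.0882 + 0.1458 + 0.0472 = 0.4088
So the posterior for Segment 4 is 0.0472 / 0.4088 ≈ 0.1155.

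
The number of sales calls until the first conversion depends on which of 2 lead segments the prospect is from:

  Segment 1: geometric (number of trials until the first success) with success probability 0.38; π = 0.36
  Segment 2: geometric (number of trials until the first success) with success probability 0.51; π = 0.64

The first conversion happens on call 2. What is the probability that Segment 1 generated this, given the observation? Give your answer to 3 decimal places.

Apply Bayes' rule: the posterior for each component is proportional to its prior times its likelihood at x.
Component likelihoods at x = 2:
  L_1 = 0.2356
  L_2 = 0.2499
Multiply by the mixture weights:
  π_1·L_1 = 0.36 × 0.2356 = 0.084816
  π_2·L_2 = 0.64 × 0.2499 = 0.159936
Normaliser: 0.084816 + 0.159936 = 0.244752
Responsibility of Segment 1: 0.084816 / 0.244752 ≈ 0.347

0.347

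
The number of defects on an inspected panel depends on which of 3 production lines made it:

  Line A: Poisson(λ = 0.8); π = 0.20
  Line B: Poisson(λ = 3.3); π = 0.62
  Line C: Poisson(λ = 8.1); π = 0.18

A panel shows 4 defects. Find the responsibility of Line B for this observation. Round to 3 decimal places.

0.909

The responsibility of component k is π_k f_k(x) divided by Σ_j π_j f_j(x).
Evaluate each component's likelihood at the observed value:
  f_A = e^(−0.8)·0.8^4/4! = 0.00766855
  f_B = e^(−3.3)·3.3^4/4! = 0.182252
  f_C = e^(−8.1)·8.1^4/4! = 0.0544432
Unnormalised posteriors:
  π_A·f_A = 0.20 × 0.00766855 = 0.00153371
  π_B·f_B = 0.62 × 0.182252 = 0.112996
  π_C·f_C = 0.18 × 0.0544432 = 0.00979977
Evidence: 0.00153371 + 0.112996 + 0.00979977 = 0.12433
P(Line B | the observation) = 0.112996 / 0.12433 ≈ 0.909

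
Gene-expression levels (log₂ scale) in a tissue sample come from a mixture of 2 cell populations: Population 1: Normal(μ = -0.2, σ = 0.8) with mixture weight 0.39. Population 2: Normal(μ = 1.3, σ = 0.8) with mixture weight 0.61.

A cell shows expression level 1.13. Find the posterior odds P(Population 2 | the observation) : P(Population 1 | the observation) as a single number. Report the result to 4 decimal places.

6.0902

Posterior odds = (π_i f_i(x)) / (π_j f_j(x)); the normalising sum cancels.
Component likelihoods at x = 1.13:
  L_1 = (1/(0.8·√(2π)))·exp(−(1.13−-0.2)²/(2·0.8²)) = 0.498678·exp(-1.38195) = 0.125212
  L_2 = (1/(0.8·√(2π)))·exp(−(1.13−1.3)²/(2·0.8²)) = 0.498678·exp(-0.02258) = 0.487545
Posterior odds = (π_2·L_2) / (π_1·L_1) = (0.61·0.487545) / (0.39·0.125212) = 0.297402 / 0.0488326 ≈ 6.0902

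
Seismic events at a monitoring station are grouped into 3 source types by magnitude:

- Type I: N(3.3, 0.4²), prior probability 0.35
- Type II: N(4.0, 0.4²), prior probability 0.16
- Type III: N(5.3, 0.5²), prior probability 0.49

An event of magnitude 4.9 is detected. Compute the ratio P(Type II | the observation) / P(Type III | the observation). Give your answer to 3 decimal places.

The posterior odds equal the prior odds times the likelihood ratio: (π_i/π_j)·(f_i(x)/f_j(x)).
Component likelihoods at x = 4.9:
  L_I = (1/(0.4·√(2π)))·exp(−(4.9−3.3)²/(2·0.4²)) = 0.997356·exp(-8.00000) = 0.000334576
  L_II = (1/(0.4·√(2π)))·exp(−(4.9−4.0)²/(2·0.4²)) = 0.997356·exp(-2.53125) = 0.0793491
  L_III = (1/(0.5·√(2π)))·exp(−(4.9−5.3)²/(2·0.5²)) = 0.797885·exp(-0.32000) = 0.579383
0.0126959 / 0.283898 ≈ 0.045

0.045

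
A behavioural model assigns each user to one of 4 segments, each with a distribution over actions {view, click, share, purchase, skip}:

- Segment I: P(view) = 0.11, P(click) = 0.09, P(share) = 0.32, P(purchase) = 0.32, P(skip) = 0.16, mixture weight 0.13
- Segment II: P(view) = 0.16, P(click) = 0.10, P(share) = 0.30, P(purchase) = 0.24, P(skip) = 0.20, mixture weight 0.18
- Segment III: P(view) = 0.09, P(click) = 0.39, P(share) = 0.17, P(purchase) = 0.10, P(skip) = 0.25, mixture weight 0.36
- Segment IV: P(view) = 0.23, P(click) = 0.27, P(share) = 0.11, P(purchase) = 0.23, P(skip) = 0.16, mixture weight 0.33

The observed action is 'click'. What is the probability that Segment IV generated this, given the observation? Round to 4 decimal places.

The responsibility of component k is π_k f_k(x) divided by Σ_j π_j f_j(x).
Categorical probabilities:
  L_I = 0.09
  L_II = 0.1
  L_III = 0.39
  L_IV = 0.27
Prior × likelihood for each component:
  π_I·L_I = 0.13 × 0.09 = 0.0117
  π_II·L_II = 0.18 × 0.1 = 0.018
  π_III·L_III = 0.36 × 0.39 = 0.1404
  π_IV·L_IV = 0.33 × 0.27 = 0.0891
Sum: 0.0117 + 0.018 + 0.1404 + 0.0891 = 0.2592
P(Segment IV | the observation) = 0.0891 / 0.2592 ≈ 0.3438

0.3438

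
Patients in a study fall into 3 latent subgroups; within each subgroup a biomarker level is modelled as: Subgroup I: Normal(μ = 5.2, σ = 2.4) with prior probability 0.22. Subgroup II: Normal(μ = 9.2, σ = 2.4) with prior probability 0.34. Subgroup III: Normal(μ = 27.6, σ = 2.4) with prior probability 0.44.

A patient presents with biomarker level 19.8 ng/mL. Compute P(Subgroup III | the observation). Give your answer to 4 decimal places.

0.9913

By Bayes' theorem, P(k | x) = π_k f_k(x) / Σ_j π_j f_j(x).
Normal densities:
  L_I = 1.53018e-09
  L_II = 9.6565e-06
  L_III = 0.000845437
Multiply by the mixture weights:
  π_I·L_I = 0.22 × 1.53018e-09 = 3.3664e-10
  π_II·L_II = 0.34 × 9.6565e-06 = 3.28321e-06
  π_III·L_III = 0.44 × 0.000845437 = 0.000371992
Marginal: 3.3664e-10 + 3.28321e-06 + 0.000371992 = 0.000375276
Responsibility of Subgroup III: 0.000371992 / 0.000375276 ≈ 0.9913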